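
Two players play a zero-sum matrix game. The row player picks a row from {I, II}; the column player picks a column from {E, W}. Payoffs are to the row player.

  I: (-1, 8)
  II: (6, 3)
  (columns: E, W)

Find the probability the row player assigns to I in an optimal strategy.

Row minima: I → -1, II → 3; maximin = 3.
Column maxima: E → 6, W → 8; minimax = 6.
3 ≠ 6, so there is no saddle point; optimal play is mixed.
Let the row player play I with probability p. Expected payoff against E: (-1)p + 6(1−p) = −7p + 6; against W: 8p + 3(1−p) = 5p + 3.
Setting these equal: −7p + 6 = 5p + 3 ⇒ −12p = -3 ⇒ p = 1/4, and the value is (-7)·(1/4) + 6 = 17/4.
For the column player: with q = P(E), equating I's and II's payoffs gives −9q + 8 = 3q + 3 ⇒ q = 5/12.

1/4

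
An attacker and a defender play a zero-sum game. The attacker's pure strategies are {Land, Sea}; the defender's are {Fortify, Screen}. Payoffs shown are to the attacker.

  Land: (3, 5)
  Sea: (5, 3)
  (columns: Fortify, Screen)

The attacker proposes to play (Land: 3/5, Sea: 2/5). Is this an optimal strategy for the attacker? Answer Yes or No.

No

Against Fortify this mix gives (3/5)·3 + (2/5)·5 = 19/5.
Against Screen this mix gives (3/5)·5 + (2/5)·3 = 21/5.
The defender will play Fortify, holding the attacker to 19/5. Shifting weight toward the row that does better against Fortify would raise this floor (the equalizing mix achieves 4 against both Fortify and Screen), so the proposed strategy is not optimal.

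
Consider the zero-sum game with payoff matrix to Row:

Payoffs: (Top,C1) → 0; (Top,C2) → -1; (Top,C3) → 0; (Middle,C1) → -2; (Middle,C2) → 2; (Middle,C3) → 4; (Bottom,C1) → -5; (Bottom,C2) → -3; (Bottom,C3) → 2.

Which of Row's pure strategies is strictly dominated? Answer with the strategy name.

Middle gives a strictly higher payoff than Bottom against every column: -2 > -5, 2 > -3, 4 > 2.
So Bottom is strictly dominated and Row never plays it.

Bottom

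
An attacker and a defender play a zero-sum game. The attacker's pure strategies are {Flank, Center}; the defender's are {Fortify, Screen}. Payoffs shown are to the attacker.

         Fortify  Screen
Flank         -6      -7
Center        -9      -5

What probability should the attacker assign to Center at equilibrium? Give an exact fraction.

1/5

Row minima: Flank → -7, Center → -9; maximin = -7.
Column maxima: Fortify → -6, Screen → -5; minimax = -6.
-7 ≠ -6, so there is no saddle point; optimal play is mixed.
Let the attacker play Flank with probability p. Expected payoff against Fortify: (-6)p + (-9)(1−p) = 3p − 9; against Screen: (-7)p + (-5)(1−p) = −2p − 5.
Setting these equal: 3p − 9 = −2p − 5 ⇒ 5p = 4 ⇒ p = 4/5, and the value is (3)·(4/5) − 9 = -33/5.
For the defender: with q = P(Fortify), equating Flank's and Center's payoffs gives q − 7 = −4q − 5 ⇒ q = 2/5.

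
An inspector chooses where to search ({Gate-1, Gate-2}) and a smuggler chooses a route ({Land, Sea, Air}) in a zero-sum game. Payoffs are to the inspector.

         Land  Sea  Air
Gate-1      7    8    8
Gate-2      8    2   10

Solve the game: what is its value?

50/7

Row minima: Gate-1 → 7, Gate-2 → 2; maximin = 7.
Column maxima: Land → 8, Sea → 8, Air → 10; minimax = 8.
7 ≠ 8, so there is no saddle point; optimal play is mixed.
Air is strictly dominated by Land (it gives the inspector strictly more in every row), so the smuggler never plays it.
On the remaining 2×2 (Gate-1, Gate-2 vs Land, Sea):
Let the inspector play Gate-1 with probability p. Expected payoff against Land: 7p + 8(1−p) = −p + 8; against Sea: 8p + 2(1−p) = 6p + 2.
Setting these equal: −p + 8 = 6p + 2 ⇒ −7p = -6 ⇒ p = 6/7, and the value is (-1)·(6/7) + 8 = 50/7.
For the smuggler: with q = P(Land), equating Gate-1's and Gate-2's payoffs gives −q + 8 = 6q + 2 ⇒ q = 6/7.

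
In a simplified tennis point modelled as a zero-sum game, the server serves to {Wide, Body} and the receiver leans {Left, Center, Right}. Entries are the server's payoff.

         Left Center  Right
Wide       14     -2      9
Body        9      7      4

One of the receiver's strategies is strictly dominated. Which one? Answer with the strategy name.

Left

Center holds the server's payoff strictly below Left in every row: -2 < 14, 7 < 9.
So Left is strictly dominated for the receiver.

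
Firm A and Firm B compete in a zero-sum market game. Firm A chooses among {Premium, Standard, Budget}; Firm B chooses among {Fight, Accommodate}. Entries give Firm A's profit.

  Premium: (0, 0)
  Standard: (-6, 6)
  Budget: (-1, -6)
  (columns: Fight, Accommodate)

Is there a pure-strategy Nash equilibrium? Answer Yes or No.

Yes

Row minima: Premium → 0, Standard → -6, Budget → -6; maximin = 0.
Column maxima: Fight → 0, Accommodate → 6; minimax = 0.
maximin = minimax = 0, so a saddle point exists.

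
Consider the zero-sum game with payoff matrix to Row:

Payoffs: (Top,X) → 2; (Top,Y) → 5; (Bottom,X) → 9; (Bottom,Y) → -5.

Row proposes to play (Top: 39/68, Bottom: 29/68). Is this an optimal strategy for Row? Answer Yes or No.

Against X this mix gives (39/68)·2 + (29/68)·9 = 339/68.
Against Y this mix gives (39/68)·5 + (29/68)·(-5) = 25/34.
Column will play Y, holding Row to 25/34. Shifting weight toward the row that does better against Y would raise this floor (the equalizing mix achieves 55/17 against both Y and X), so the proposed strategy is not optimal.

No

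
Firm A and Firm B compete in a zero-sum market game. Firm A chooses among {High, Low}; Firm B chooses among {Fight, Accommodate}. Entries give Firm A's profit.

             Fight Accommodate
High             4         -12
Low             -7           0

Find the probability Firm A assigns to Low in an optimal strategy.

16/23

Row minima: High → -12, Low → -7; maximin = -7.
Column maxima: Fight → 4, Accommodate → 0; minimax = 0.
-7 ≠ 0, so there is no saddle point; optimal play is mixed.
Let Firm A play High with probability p. Expected payoff against Fight: 4p + (-7)(1−p) = 11p − 7; against Accommodate: (-12)p + 0(1−p) = −12p.
Setting these equal: 11p − 7 = −12p ⇒ 23p = 7 ⇒ p = 7/23, and the value is (11)·(7/23) − 7 = -84/23.
For Firm B: with q = P(Fight), equating High's and Low's payoffs gives 16q − 12 = −7q ⇒ q = 12/23.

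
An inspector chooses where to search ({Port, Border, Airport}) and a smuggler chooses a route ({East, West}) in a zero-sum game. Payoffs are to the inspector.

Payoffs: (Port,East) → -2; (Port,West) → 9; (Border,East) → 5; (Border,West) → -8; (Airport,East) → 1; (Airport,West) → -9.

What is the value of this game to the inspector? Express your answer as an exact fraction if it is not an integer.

Row minima: Port → -2, Border → -8, Airport → -9; maximin = -2.
Column maxima: East → 5, West → 9; minimax = 5.
-2 ≠ 5, so there is no saddle point; optimal play is mixed.
Airport is strictly dominated by Border, so the inspector never plays it.
On the remaining 2×2 (Port, Border vs East, West):
Let the inspector play Port with probability p. Expected payoff against East: (-2)p + 5(1−p) = −7p + 5; against West: 9p + (-8)(1−p) = 17p − 8.
Setting these equal: −7p + 5 = 17p − 8 ⇒ −24p = -13 ⇒ p = 13/24, and the value is (-7)·(13/24) + 5 = 29/24.
For the smuggler: with q = P(East), equating Port's and Border's payoffs gives −11q + 9 = 13q − 8 ⇒ q = 17/24.

29/24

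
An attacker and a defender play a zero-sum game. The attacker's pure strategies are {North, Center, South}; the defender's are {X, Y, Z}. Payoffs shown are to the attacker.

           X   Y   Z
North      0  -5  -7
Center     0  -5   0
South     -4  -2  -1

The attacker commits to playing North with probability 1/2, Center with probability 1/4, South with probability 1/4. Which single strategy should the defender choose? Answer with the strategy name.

If the defender plays X, the attacker's expected payoff is (1/2)·0 + (1/4)·0 + (1/4)·(-4) = -1.
If the defender plays Y, the attacker's expected payoff is (1/2)·(-5) + (1/4)·(-5) + (1/4)·(-2) = -17/4.
If the defender plays Z, the attacker's expected payoff is (1/2)·(-7) + (1/4)·0 + (1/4)·(-1) = -15/4.
The defender minimizes the attacker's payoff; the smallest is -17/4, so the best response is Y.

Y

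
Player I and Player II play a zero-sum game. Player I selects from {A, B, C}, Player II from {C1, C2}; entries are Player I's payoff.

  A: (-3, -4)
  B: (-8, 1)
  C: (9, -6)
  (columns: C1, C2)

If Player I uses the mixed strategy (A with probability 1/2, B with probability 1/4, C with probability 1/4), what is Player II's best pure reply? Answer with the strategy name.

If Player II plays C1, Player I's expected payoff is (1/2)·(-3) + (1/4)·(-8) + (1/4)·9 = -5/4.
If Player II plays C2, Player I's expected payoff is (1/2)·(-4) + (1/4)·1 + (1/4)·(-6) = -13/4.
Player II minimizes Player I's payoff; the smallest is -13/4, so the best response is C2.

C2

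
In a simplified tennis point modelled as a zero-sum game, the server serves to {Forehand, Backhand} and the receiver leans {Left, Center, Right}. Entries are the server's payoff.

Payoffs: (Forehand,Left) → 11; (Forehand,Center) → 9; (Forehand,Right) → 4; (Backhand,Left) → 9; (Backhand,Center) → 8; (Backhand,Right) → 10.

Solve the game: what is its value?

Row minima: Forehand → 4, Backhand → 8; maximin = 8.
Column maxima: Left → 11, Center → 9, Right → 10; minimax = 9.
8 ≠ 9, so there is no saddle point; optimal play is mixed.
Left is strictly dominated by Center (it gives the server strictly more in every row), so the receiver never plays it.
On the remaining 2×2 (Forehand, Backhand vs Center, Right):
Let the server play Forehand with probability p. Expected payoff against Center: 9p + 8(1−p) = p + 8; against Right: 4p + 10(1−p) = −6p + 10.
Setting these equal: p + 8 = −6p + 10 ⇒ 7p = 2 ⇒ p = 2/7, and the value is (1)·(2/7) + 8 = 58/7.
For the receiver: with q = P(Center), equating Forehand's and Backhand's payoffs gives 5q + 4 = −2q + 10 ⇒ q = 6/7.

58/7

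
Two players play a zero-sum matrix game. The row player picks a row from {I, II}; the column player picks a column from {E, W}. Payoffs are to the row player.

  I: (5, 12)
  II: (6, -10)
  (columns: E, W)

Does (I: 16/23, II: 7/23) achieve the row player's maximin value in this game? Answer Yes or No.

Against E this mix gives (16/23)·5 + (7/23)·6 = 122/23.
Against W this mix gives (16/23)·12 + (7/23)·(-10) = 122/23.
All of the column player's active replies (E, W) yield 122/23, and no column does worse for the row player. The mix makes the column player indifferent and guarantees 122/23, so it is optimal.

Yes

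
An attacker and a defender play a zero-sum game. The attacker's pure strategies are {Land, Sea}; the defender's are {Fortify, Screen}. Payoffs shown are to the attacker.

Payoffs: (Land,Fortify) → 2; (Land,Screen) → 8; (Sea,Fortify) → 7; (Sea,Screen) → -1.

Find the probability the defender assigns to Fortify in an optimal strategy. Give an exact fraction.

9/14

Row minima: Land → 2, Sea → -1; maximin = 2.
Column maxima: Fortify → 7, Screen → 8; minimax = 7.
2 ≠ 7, so there is no saddle point; optimal play is mixed.
Let the attacker play Land with probability p. Expected payoff against Fortify: 2p + 7(1−p) = −5p + 7; against Screen: 8p + (-1)(1−p) = 9p − 1.
Setting these equal: −5p + 7 = 9p − 1 ⇒ −14p = -8 ⇒ p = 4/7, and the value is (-5)·(4/7) + 7 = 29/7.
For the defender: with q = P(Fortify), equating Land's and Sea's payoffs gives −6q + 8 = 8q − 1 ⇒ q = 9/14.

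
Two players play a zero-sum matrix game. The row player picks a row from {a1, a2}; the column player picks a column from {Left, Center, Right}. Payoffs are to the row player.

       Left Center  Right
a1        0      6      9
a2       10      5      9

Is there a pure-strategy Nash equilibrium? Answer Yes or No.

Row minima: a1 → 0, a2 → 5; maximin = 5.
Column maxima: Left → 10, Center → 6, Right → 9; minimax = 6.
5 ≠ 6, so no pure-strategy equilibrium exists.

No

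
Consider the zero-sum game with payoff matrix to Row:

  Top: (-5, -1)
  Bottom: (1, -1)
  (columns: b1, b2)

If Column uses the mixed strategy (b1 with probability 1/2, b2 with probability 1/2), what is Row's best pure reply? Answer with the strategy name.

Expected payoff of Top: (1/2)·(-5) + (1/2)·(-1) = -3.
Expected payoff of Bottom: (1/2)·1 + (1/2)·(-1) = 0.
The largest is 0, so Row's best response is Bottom.

Bottom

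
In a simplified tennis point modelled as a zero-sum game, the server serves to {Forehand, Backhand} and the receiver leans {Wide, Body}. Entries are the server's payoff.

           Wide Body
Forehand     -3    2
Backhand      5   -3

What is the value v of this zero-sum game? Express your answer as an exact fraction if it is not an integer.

1/13

Row minima: Forehand → -3, Backhand → -3; maximin = -3.
Column maxima: Wide → 5, Body → 2; minimax = 2.
-3 ≠ 2, so there is no saddle point; optimal play is mixed.
Let the server play Forehand with probability p. Expected payoff against Wide: (-3)p + 5(1−p) = −8p + 5; against Body: 2p + (-3)(1−p) = 5p − 3.
Setting these equal: −8p + 5 = 5p − 3 ⇒ −13p = -8 ⇒ p = 8/13, and the value is (-8)·(8/13) + 5 = 1/13.
For the receiver: with q = P(Wide), equating Forehand's and Backhand's payoffs gives −5q + 2 = 8q − 3 ⇒ q = 5/13.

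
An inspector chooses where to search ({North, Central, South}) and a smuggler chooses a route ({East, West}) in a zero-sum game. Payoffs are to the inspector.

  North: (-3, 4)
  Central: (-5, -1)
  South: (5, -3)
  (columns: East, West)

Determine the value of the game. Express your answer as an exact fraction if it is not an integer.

11/15

Row minima: North → -3, Central → -5, South → -3; maximin = -3.
Column maxima: East → 5, West → 4; minimax = 4.
-3 ≠ 4, so there is no saddle point; optimal play is mixed.
Central is strictly dominated by North, so the inspector never plays it.
On the remaining 2×2 (North, South vs East, West):
Let the inspector play North with probability p. Expected payoff against East: (-3)p + 5(1−p) = −8p + 5; against West: 4p + (-3)(1−p) = 7p − 3.
Setting these equal: −8p + 5 = 7p − 3 ⇒ −15p = -8 ⇒ p = 8/15, and the value is (-8)·(8/15) + 5 = 11/15.
For the smuggler: with q = P(East), equating North's and South's payoffs gives −7q + 4 = 8q − 3 ⇒ q = 7/15.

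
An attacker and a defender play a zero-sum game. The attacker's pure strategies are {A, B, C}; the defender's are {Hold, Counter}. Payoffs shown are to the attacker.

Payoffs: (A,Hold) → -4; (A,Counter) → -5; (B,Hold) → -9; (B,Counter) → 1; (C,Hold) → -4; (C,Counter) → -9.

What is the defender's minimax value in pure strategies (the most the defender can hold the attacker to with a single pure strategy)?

Column maxima: Hold → -4, Counter → 1.
The smallest of these is -4.

-4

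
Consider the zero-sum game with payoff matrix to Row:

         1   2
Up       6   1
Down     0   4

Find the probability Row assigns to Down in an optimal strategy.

5/9

Row minima: Up → 1, Down → 0; maximin = 1.
Column maxima: 1 → 6, 2 → 4; minimax = 4.
1 ≠ 4, so there is no saddle point; optimal play is mixed.
Let Row play Up with probability p. Expected payoff against 1: 6p + 0(1−p) = 6p; against 2: 1p + 4(1−p) = −3p + 4.
Setting these equal: 6p = −3p + 4 ⇒ 9p = 4 ⇒ p = 4/9, and the value is (6)·(4/9) = 8/3.
For Column: with q = P(1), equating Up's and Down's payoffs gives 5q + 1 = −4q + 4 ⇒ q = 1/3.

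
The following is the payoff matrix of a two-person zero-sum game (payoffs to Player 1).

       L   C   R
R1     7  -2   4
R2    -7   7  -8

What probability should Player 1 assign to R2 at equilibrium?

Row minima: R1 → -2, R2 → -8; maximin = -2.
Column maxima: L → 7, C → 7, R → 4; minimax = 4.
-2 ≠ 4, so there is no saddle point; optimal play is mixed.
L is strictly dominated by R (it gives Player 1 strictly more in every row), so Player 2 never plays it.
On the remaining 2×2 (R1, R2 vs C, R):
Let Player 1 play R1 with probability p. Expected payoff against C: (-2)p + 7(1−p) = −9p + 7; against R: 4p + (-8)(1−p) = 12p − 8.
Setting these equal: −9p + 7 = 12p − 8 ⇒ −21p = -15 ⇒ p = 5/7, and the value is (-9)·(5/7) + 7 = 4/7.
For Player 2: with q = P(C), equating R1's and R2's payoffs gives −6q + 4 = 15q − 8 ⇒ q = 4/7.

2/7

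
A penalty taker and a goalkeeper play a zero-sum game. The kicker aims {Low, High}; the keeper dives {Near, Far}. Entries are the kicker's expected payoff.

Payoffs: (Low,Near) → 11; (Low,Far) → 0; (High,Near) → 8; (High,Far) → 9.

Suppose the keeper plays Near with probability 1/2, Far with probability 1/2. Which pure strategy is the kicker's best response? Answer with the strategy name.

Expected payoff of Low: (1/2)·11 + (1/2)·0 = 11/2.
Expected payoff of High: (1/2)·8 + (1/2)·9 = 17/2.
The largest is 17/2, so the kicker's best response is High.

High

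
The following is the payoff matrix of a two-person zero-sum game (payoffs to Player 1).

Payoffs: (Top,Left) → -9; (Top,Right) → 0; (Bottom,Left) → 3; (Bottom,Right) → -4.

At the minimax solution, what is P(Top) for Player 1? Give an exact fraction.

Row minima: Top → -9, Bottom → -4; maximin = -4.
Column maxima: Left → 3, Right → 0; minimax = 0.
-4 ≠ 0, so there is no saddle point; optimal play is mixed.
Let Player 1 play Top with probability p. Expected payoff against Left: (-9)p + 3(1−p) = −12p + 3; against Right: 0p + (-4)(1−p) = 4p − 4.
Setting these equal: −12p + 3 = 4p − 4 ⇒ −16p = -7 ⇒ p = 7/16, and the value is (-12)·(7/16) + 3 = -9/4.
For Player 2: with q = P(Left), equating Top's and Bottom's payoffs gives −9q = 7q − 4 ⇒ q = 1/4.

7/16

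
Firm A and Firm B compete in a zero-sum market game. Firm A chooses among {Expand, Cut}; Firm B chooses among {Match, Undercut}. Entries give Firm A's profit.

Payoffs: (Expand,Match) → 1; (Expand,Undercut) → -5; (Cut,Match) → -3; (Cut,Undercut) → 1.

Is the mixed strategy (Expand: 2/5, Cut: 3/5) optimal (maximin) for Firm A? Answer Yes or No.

Yes

Against Match this mix gives (2/5)·1 + (3/5)·(-3) = -7/5.
Against Undercut this mix gives (2/5)·(-5) + (3/5)·1 = -7/5.
All of Firm B's active replies (Match, Undercut) yield -7/5, and no column does worse for Firm A. The mix makes Firm B indifferent and guarantees -7/5, so it is optimal.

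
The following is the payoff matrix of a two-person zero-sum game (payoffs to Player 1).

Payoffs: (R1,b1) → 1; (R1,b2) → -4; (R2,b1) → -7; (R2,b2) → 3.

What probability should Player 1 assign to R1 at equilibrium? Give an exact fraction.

Row minima: R1 → -4, R2 → -7; maximin = -4.
Column maxima: b1 → 1, b2 → 3; minimax = 1.
-4 ≠ 1, so there is no saddle point; optimal play is mixed.
Let Player 1 play R1 with probability p. Expected payoff against b1: 1p + (-7)(1−p) = 8p − 7; against b2: (-4)p + 3(1−p) = −7p + 3.
Setting these equal: 8p − 7 = −7p + 3 ⇒ 15p = 10 ⇒ p = 2/3, and the value is (8)·(2/3) − 7 = -5/3.
For Player 2: with q = P(b1), equating R1's and R2's payoffs gives 5q − 4 = −10q + 3 ⇒ q = 7/15.

2/3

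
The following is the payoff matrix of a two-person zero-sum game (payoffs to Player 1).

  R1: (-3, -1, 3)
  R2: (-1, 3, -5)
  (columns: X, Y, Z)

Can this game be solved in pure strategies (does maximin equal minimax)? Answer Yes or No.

No

Row minima: R1 → -3, R2 → -5; maximin = -3.
Column maxima: X → -1, Y → 3, Z → 3; minimax = -1.
-3 ≠ -1, so no pure-strategy equilibrium exists.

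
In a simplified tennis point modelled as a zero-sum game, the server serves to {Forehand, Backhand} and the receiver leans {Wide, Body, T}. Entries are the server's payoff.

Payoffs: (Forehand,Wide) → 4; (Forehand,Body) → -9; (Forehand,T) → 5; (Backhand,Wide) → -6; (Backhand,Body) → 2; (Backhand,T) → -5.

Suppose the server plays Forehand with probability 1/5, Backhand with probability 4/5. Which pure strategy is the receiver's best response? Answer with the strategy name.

Wide

If the receiver plays Wide, the server's expected payoff is (1/5)·4 + (4/5)·(-6) = -4.
If the receiver plays Body, the server's expected payoff is (1/5)·(-9) + (4/5)·2 = -1/5.
If the receiver plays T, the server's expected payoff is (1/5)·5 + (4/5)·(-5) = -3.
The receiver minimizes the server's payoff; the smallest is -4, so the best response is Wide.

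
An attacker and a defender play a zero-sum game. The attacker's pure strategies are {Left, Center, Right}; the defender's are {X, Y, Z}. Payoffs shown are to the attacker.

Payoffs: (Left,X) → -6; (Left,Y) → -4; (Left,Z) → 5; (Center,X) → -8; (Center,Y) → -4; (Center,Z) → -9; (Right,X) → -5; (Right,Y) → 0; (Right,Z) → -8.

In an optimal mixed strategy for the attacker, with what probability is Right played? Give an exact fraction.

11/14

Row minima: Left → -6, Center → -9, Right → -8; maximin = -6.
Column maxima: X → -5, Y → 0, Z → 5; minimax = -5.
-6 ≠ -5, so there is no saddle point; optimal play is mixed.
Center is strictly dominated by Right, so the attacker never plays it.
Y is strictly dominated by X (it gives the attacker strictly more in every row), so the defender never plays it.
On the remaining 2×2 (Left, Right vs X, Z):
Let the attacker play Left with probability p. Expected payoff against X: (-6)p + (-5)(1−p) = −p − 5; against Z: 5p + (-8)(1−p) = 13p − 8.
Setting these equal: −p − 5 = 13p − 8 ⇒ −14p = -3 ⇒ p = 3/14, and the value is (-1)·(3/14) − 5 = -73/14.
For the defender: with q = P(X), equating Left's and Right's payoffs gives −11q + 5 = 3q − 8 ⇒ q = 13/14.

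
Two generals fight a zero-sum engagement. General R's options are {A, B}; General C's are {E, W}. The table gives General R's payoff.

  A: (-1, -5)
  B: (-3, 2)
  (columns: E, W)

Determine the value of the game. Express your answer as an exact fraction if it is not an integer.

-17/9

Row minima: A → -5, B → -3; maximin = -3.
Column maxima: E → -1, W → 2; minimax = -1.
-3 ≠ -1, so there is no saddle point; optimal play is mixed.
Let General R play A with probability p. Expected payoff against E: (-1)p + (-3)(1−p) = 2p − 3; against W: (-5)p + 2(1−p) = −7p + 2.
Setting these equal: 2p − 3 = −7p + 2 ⇒ 9p = 5 ⇒ p = 5/9, and the value is (2)·(5/9) − 3 = -17/9.
For General C: with q = P(E), equating A's and B's payoffs gives 4q − 5 = −5q + 2 ⇒ q = 7/9.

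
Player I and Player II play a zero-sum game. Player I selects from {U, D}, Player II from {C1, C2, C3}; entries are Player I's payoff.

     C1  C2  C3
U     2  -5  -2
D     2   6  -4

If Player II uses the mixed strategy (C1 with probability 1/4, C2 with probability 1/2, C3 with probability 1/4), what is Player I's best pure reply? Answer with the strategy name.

Expected payoff of U: (1/4)·2 + (1/2)·(-5) + (1/4)·(-2) = -5/2.
Expected payoff of D: (1/4)·2 + (1/2)·6 + (1/4)·(-4) = 5/2.
The largest is 5/2, so Player I's best response is D.

D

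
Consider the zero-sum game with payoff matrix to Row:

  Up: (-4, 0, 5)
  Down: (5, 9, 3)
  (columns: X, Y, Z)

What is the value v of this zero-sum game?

Row minima: Up → -4, Down → 3; maximin = 3.
Column maxima: X → 5, Y → 9, Z → 5; minimax = 5.
3 ≠ 5, so there is no saddle point; optimal play is mixed.
Y is strictly dominated by X (it gives Row strictly more in every row), so Column never plays it.
On the remaining 2×2 (Up, Down vs X, Z):
Let Row play Up with probability p. Expected payoff against X: (-4)p + 5(1−p) = −9p + 5; against Z: 5p + 3(1−p) = 2p + 3.
Setting these equal: −9p + 5 = 2p + 3 ⇒ −11p = -2 ⇒ p = 2/11, and the value is (-9)·(2/11) + 5 = 37/11.
For Column: with q = P(X), equating Up's and Down's payoffs gives −9q + 5 = 2q + 3 ⇒ q = 2/11.

37/11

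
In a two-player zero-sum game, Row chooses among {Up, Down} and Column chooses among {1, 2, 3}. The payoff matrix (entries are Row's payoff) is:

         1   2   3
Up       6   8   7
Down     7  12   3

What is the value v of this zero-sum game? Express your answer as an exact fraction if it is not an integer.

Row minima: Up → 6, Down → 3; maximin = 6.
Column maxima: 1 → 7, 2 → 12, 3 → 7; minimax = 7.
6 ≠ 7, so there is no saddle point; optimal play is mixed.
2 is strictly dominated by 1 (it gives Row strictly more in every row), so Column never plays it.
On the remaining 2×2 (Up, Down vs 1, 3):
Let Row play Up with probability p. Expected payoff against 1: 6p + 7(1−p) = −p + 7; against 3: 7p + 3(1−p) = 4p + 3.
Setting these equal: −p + 7 = 4p + 3 ⇒ −5p = -4 ⇒ p = 4/5, and the value is (-1)·(4/5) + 7 = 31/5.
For Column: with q = P(1), equating Up's and Down's payoffs gives −q + 7 = 4q + 3 ⇒ q = 4/5.

31/5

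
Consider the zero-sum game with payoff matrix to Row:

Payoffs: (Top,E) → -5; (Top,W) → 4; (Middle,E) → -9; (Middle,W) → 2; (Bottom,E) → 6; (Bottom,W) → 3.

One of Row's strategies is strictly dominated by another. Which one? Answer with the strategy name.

Middle

Top gives a strictly higher payoff than Middle against every column: -5 > -9, 4 > 2.
So Middle is strictly dominated and Row never plays it.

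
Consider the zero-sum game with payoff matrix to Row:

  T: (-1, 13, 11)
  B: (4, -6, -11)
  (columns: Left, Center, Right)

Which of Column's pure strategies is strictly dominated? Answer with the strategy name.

Center

Right holds Row's payoff strictly below Center in every row: 11 < 13, -11 < -6.
So Center is strictly dominated for Column.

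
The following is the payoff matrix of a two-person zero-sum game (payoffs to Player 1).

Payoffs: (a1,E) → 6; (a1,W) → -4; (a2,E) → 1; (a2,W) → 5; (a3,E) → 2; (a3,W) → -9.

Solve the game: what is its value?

Row minima: a1 → -4, a2 → 1, a3 → -9; maximin = 1.
Column maxima: E → 6, W → 5; minimax = 5.
1 ≠ 5, so there is no saddle point; optimal play is mixed.
a3 is strictly dominated by a1, so Player 1 never plays it.
On the remaining 2×2 (a1, a2 vs E, W):
Let Player 1 play a1 with probability p. Expected payoff against E: 6p + 1(1−p) = 5p + 1; against W: (-4)p + 5(1−p) = −9p + 5.
Setting these equal: 5p + 1 = −9p + 5 ⇒ 14p = 4 ⇒ p = 2/7, and the value is (5)·(2/7) + 1 = 17/7.
For Player 2: with q = P(E), equating a1's and a2's payoffs gives 10q − 4 = −4q + 5 ⇒ q = 9/14.

17/7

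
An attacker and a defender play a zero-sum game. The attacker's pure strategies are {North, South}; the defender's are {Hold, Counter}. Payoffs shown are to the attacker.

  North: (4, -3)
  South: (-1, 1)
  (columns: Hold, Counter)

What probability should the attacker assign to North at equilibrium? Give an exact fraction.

Row minima: North → -3, South → -1; maximin = -1.
Column maxima: Hold → 4, Counter → 1; minimax = 1.
-1 ≠ 1, so there is no saddle point; optimal play is mixed.
Let the attacker play North with probability p. Expected payoff against Hold: 4p + (-1)(1−p) = 5p − 1; against Counter: (-3)p + 1(1−p) = −4p + 1.
Setting these equal: 5p − 1 = −4p + 1 ⇒ 9p = 2 ⇒ p = 2/9, and the value is (5)·(2/9) − 1 = 1/9.
For the defender: with q = P(Hold), equating North's and South's payoffs gives 7q − 3 = −2q + 1 ⇒ q = 4/9.

2/9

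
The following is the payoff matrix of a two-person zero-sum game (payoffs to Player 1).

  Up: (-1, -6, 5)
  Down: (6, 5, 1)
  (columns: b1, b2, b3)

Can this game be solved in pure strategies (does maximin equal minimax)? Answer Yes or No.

No

Row minima: Up → -6, Down → 1; maximin = 1.
Column maxima: b1 → 6, b2 → 5, b3 → 5; minimax = 5.
1 ≠ 5, so no pure-strategy equilibrium exists.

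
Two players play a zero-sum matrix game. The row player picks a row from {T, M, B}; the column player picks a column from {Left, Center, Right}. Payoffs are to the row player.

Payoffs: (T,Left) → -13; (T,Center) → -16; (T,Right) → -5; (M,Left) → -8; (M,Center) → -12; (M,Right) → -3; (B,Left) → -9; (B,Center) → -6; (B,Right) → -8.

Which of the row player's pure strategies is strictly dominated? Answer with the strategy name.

T

M gives a strictly higher payoff than T against every column: -8 > -13, -12 > -16, -3 > -5.
So T is strictly dominated and the row player never plays it.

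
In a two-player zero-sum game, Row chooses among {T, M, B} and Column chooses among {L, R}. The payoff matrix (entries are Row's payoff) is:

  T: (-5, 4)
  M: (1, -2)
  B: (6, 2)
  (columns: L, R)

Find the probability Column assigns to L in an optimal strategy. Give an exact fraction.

2/13

Row minima: T → -5, M → -2, B → 2; maximin = 2.
Column maxima: L → 6, R → 4; minimax = 4.
2 ≠ 4, so there is no saddle point; optimal play is mixed.
M is strictly dominated by B, so Row never plays it.
On the remaining 2×2 (T, B vs L, R):
Let Row play T with probability p. Expected payoff against L: (-5)p + 6(1−p) = −11p + 6; against R: 4p + 2(1−p) = 2p + 2.
Setting these equal: −11p + 6 = 2p + 2 ⇒ −13p = -4 ⇒ p = 4/13, and the value is (-11)·(4/13) + 6 = 34/13.
For Column: with q = P(L), equating T's and B's payoffs gives −9q + 4 = 4q + 2 ⇒ q = 2/13.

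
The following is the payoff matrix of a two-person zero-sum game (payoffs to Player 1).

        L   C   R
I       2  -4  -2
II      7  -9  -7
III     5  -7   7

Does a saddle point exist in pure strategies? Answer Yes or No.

Row minima: I → -4, II → -9, III → -7; maximin = -4.
Column maxima: L → 7, C → -4, R → 7; minimax = -4.
maximin = minimax = -4, so a saddle point exists.

Yes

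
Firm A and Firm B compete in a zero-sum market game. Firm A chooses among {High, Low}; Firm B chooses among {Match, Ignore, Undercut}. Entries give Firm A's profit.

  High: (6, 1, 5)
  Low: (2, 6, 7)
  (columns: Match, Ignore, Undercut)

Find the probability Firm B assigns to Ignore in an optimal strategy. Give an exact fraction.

4/9

Row minima: High → 1, Low → 2; maximin = 2.
Column maxima: Match → 6, Ignore → 6, Undercut → 7; minimax = 6.
2 ≠ 6, so there is no saddle point; optimal play is mixed.
Undercut is strictly dominated by Ignore (it gives Firm A strictly more in every row), so Firm B never plays it.
On the remaining 2×2 (High, Low vs Match, Ignore):
Let Firm A play High with probability p. Expected payoff against Match: 6p + 2(1−p) = 4p + 2; against Ignore: 1p + 6(1−p) = −5p + 6.
Setting these equal: 4p + 2 = −5p + 6 ⇒ 9p = 4 ⇒ p = 4/9, and the value is (4)·(4/9) + 2 = 34/9.
For Firm B: with q = P(Match), equating High's and Low's payoffs gives 5q + 1 = −4q + 6 ⇒ q = 5/9.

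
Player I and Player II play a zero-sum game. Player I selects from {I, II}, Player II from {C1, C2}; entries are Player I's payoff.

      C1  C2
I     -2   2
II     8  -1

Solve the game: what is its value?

14/13

Row minima: I → -2, II → -1; maximin = -1.
Column maxima: C1 → 8, C2 → 2; minimax = 2.
-1 ≠ 2, so there is no saddle point; optimal play is mixed.
Let Player I play I with probability p. Expected payoff against C1: (-2)p + 8(1−p) = −10p + 8; against C2: 2p + (-1)(1−p) = 3p − 1.
Setting these equal: −10p + 8 = 3p − 1 ⇒ −13p = -9 ⇒ p = 9/13, and the value is (-10)·(9/13) + 8 = 14/13.
For Player II: with q = P(C1), equating I's and II's payoffs gives −4q + 2 = 9q − 1 ⇒ q = 3/13.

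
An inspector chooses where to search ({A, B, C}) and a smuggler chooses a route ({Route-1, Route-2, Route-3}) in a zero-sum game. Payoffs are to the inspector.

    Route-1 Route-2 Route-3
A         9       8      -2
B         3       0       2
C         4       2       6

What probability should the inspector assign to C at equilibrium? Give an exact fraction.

5/7

Row minima: A → -2, B → 0, C → 2; maximin = 2.
Column maxima: Route-1 → 9, Route-2 → 8, Route-3 → 6; minimax = 6.
2 ≠ 6, so there is no saddle point; optimal play is mixed.
B is strictly dominated by C, so the inspector never plays it.
Route-1 is strictly dominated by Route-2 (it gives the inspector strictly more in every row), so the smuggler never plays it.
On the remaining 2×2 (A, C vs Route-2, Route-3):
Let the inspector play A with probability p. Expected payoff against Route-2: 8p + 2(1−p) = 6p + 2; against Route-3: (-2)p + 6(1−p) = −8p + 6.
Setting these equal: 6p + 2 = −8p + 6 ⇒ 14p = 4 ⇒ p = 2/7, and the value is (6)·(2/7) + 2 = 26/7.
For the smuggler: with q = P(Route-2), equating A's and C's payoffs gives 10q − 2 = −4q + 6 ⇒ q = 4/7.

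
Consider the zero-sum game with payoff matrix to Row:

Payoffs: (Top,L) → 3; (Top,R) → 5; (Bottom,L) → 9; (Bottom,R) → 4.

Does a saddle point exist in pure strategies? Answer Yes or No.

No

Row minima: Top → 3, Bottom → 4; maximin = 4.
Column maxima: L → 9, R → 5; minimax = 5.
4 ≠ 5, so no pure-strategy equilibrium exists.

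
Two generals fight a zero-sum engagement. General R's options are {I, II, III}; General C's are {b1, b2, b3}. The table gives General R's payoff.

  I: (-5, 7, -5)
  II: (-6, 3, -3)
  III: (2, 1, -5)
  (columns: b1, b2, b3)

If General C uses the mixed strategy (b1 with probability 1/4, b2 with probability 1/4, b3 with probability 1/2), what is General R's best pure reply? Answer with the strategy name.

III

Expected payoff of I: (1/4)·(-5) + (1/4)·7 + (1/2)·(-5) = -2.
Expected payoff of II: (1/4)·(-6) + (1/4)·3 + (1/2)·(-3) = -9/4.
Expected payoff of III: (1/4)·2 + (1/4)·1 + (1/2)·(-5) = -7/4.
The largest is -7/4, so General R's best response is III.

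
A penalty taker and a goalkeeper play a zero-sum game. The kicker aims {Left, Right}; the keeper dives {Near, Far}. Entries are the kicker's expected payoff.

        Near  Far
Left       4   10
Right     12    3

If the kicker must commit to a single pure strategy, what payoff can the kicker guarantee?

Row minima: Left → 4, Right → 3.
The best of these is 4.

4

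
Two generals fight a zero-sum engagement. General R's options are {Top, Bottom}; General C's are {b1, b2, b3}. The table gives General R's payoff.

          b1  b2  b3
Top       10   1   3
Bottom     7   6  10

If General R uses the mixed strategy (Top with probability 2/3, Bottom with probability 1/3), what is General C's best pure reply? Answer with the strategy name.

b2

If General C plays b1, General R's expected payoff is (2/3)·10 + (1/3)·7 = 9.
If General C plays b2, General R's expected payoff is (2/3)·1 + (1/3)·6 = 8/3.
If General C plays b3, General R's expected payoff is (2/3)·3 + (1/3)·10 = 16/3.
General C minimizes General R's payoff; the smallest is 8/3, so the best response is b2.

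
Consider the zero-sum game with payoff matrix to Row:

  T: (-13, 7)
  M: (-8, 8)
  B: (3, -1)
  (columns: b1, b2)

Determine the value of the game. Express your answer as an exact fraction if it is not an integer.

4/5

Row minima: T → -13, M → -8, B → -1; maximin = -1.
Column maxima: b1 → 3, b2 → 8; minimax = 3.
-1 ≠ 3, so there is no saddle point; optimal play is mixed.
T is strictly dominated by M, so Row never plays it.
On the remaining 2×2 (M, B vs b1, b2):
Let Row play M with probability p. Expected payoff against b1: (-8)p + 3(1−p) = −11p + 3; against b2: 8p + (-1)(1−p) = 9p − 1.
Setting these equal: −11p + 3 = 9p − 1 ⇒ −20p = -4 ⇒ p = 1/5, and the value is (-11)·(1/5) + 3 = 4/5.
For Column: with q = P(b1), equating M's and B's payoffs gives −16q + 8 = 4q − 1 ⇒ q = 9/20.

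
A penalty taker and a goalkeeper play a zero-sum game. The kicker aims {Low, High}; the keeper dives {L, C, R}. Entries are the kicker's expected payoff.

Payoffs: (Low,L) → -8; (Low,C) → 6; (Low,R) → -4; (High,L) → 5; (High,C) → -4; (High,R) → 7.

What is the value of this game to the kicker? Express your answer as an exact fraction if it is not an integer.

-2/23

Row minima: Low → -8, High → -4; maximin = -4.
Column maxima: L → 5, C → 6, R → 7; minimax = 5.
-4 ≠ 5, so there is no saddle point; optimal play is mixed.
R is strictly dominated by L (it gives the kicker strictly more in every row), so the keeper never plays it.
On the remaining 2×2 (Low, High vs L, C):
Let the kicker play Low with probability p. Expected payoff against L: (-8)p + 5(1−p) = −13p + 5; against C: 6p + (-4)(1−p) = 10p − 4.
Setting these equal: −13p + 5 = 10p − 4 ⇒ −23p = -9 ⇒ p = 9/23, and the value is (-13)·(9/23) + 5 = -2/23.
For the keeper: with q = P(L), equating Low's and High's payoffs gives −14q + 6 = 9q − 4 ⇒ q = 10/23.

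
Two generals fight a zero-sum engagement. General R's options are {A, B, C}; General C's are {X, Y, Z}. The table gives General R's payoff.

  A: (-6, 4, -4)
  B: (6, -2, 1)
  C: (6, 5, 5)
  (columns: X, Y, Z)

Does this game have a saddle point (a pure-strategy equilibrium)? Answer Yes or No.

Row minima: A → -6, B → -2, C → 5; maximin = 5.
Column maxima: X → 6, Y → 5, Z → 5; minimax = 5.
maximin = minimax = 5, so a saddle point exists.

Yes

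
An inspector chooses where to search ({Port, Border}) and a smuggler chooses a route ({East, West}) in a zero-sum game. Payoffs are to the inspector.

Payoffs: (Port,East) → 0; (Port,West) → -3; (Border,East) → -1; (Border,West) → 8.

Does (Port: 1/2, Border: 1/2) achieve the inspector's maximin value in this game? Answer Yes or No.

No

Against East this mix gives (1/2)·0 + (1/2)·(-1) = -1/2.
Against West this mix gives (1/2)·(-3) + (1/2)·8 = 5/2.
The smuggler will play East, holding the inspector to -1/2. Shifting weight toward the row that does better against East would raise this floor (the equalizing mix achieves -1/4 against both East and West), so the proposed strategy is not optimal.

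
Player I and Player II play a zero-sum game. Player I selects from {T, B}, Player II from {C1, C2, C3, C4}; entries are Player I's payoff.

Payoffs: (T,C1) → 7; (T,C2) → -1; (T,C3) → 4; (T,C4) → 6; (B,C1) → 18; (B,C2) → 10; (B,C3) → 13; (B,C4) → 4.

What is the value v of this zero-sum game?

Row minima: T → -1, B → 4; maximin = 4.
Column maxima: C1 → 18, C2 → 10, C3 → 13, C4 → 6; minimax = 6.
4 ≠ 6, so there is no saddle point; optimal play is mixed.
C1 is strictly dominated by C2 (it gives Player I strictly more in every row), so Player II never plays it.
C3 is strictly dominated by C2 (it gives Player I strictly more in every row), so Player II never plays it.
On the remaining 2×2 (T, B vs C2, C4):
Let Player I play T with probability p. Expected payoff against C2: (-1)p + 10(1−p) = −11p + 10; against C4: 6p + 4(1−p) = 2p + 4.
Setting these equal: −11p + 10 = 2p + 4 ⇒ −13p = -6 ⇒ p = 6/13, and the value is (-11)·(6/13) + 10 = 64/13.
For Player II: with q = P(C2), equating T's and B's payoffs gives −7q + 6 = 6q + 4 ⇒ q = 2/13.

64/13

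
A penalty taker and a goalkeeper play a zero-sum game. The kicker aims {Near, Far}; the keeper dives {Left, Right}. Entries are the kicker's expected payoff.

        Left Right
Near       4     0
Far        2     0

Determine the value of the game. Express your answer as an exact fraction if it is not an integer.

Row minima: Near → 0, Far → 0; maximin = 0.
Column maxima: Left → 4, Right → 0; minimax = 0.
Since maximin = minimax = 0, there is a saddle point and the value is 0.

0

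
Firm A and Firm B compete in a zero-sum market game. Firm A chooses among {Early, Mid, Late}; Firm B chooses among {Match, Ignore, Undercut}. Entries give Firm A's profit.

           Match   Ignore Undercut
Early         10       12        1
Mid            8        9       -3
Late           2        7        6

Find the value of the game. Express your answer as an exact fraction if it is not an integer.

58/13

Row minima: Early → 1, Mid → -3, Late → 2; maximin = 2.
Column maxima: Match → 10, Ignore → 12, Undercut → 6; minimax = 6.
2 ≠ 6, so there is no saddle point; optimal play is mixed.
Mid is strictly dominated by Early, so Firm A never plays it.
Ignore is strictly dominated by Match (it gives Firm A strictly more in every row), so Firm B never plays it.
On the remaining 2×2 (Early, Late vs Match, Undercut):
Let Firm A play Early with probability p. Expected payoff against Match: 10p + 2(1−p) = 8p + 2; against Undercut: 1p + 6(1−p) = −5p + 6.
Setting these equal: 8p + 2 = −5p + 6 ⇒ 13p = 4 ⇒ p = 4/13, and the value is (8)·(4/13) + 2 = 58/13.
For Firm B: with q = P(Match), equating Early's and Late's payoffs gives 9q + 1 = −4q + 6 ⇒ q = 5/13.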